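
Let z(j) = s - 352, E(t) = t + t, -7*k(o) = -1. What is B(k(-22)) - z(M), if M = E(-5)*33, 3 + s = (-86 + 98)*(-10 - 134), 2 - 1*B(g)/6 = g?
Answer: 14659/7 ≈ 2094.1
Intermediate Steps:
k(o) = ⅐ (k(o) = -⅐*(-1) = ⅐)
B(g) = 12 - 6*g
s = -1731 (s = -3 + (-86 + 98)*(-10 - 134) = -3 + 12*(-144) = -3 - 1728 = -1731)
E(t) = 2*t
M = -330 (M = (2*(-5))*33 = -10*33 = -330)
z(j) = -2083 (z(j) = -1731 - 352 = -2083)
B(k(-22)) - z(M) = (12 - 6*⅐) - 1*(-2083) = (12 - 6/7) + 2083 = 78/7 + 2083 = 14659/7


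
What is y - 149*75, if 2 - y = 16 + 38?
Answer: -11227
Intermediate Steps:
y = -52 (y = 2 - (16 + 38) = 2 - 1*54 = 2 - 54 = -52)
y - 149*75 = -52 - 149*75 = -52 - 11175 = -11227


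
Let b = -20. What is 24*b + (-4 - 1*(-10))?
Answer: -474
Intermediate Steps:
24*b + (-4 - 1*(-10)) = 24*(-20) + (-4 - 1*(-10)) = -480 + (-4 + 10) = -480 + 6 = -474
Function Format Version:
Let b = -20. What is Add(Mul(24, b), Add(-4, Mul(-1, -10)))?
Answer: -474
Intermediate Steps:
Add(Mul(24, b), Add(-4, Mul(-1, -10))) = Add(Mul(24, -20), Add(-4, Mul(-1, -10))) = Add(-480, Add(-4, 10)) = Add(-480, 6) = -474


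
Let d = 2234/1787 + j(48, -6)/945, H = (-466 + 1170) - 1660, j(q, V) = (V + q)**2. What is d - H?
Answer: 25709126/26805 ≈ 959.12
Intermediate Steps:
H = -956 (H = 704 - 1660 = -956)
d = 83546/26805 (d = 2234/1787 + (-6 + 48)**2/945 = 2234*(1/1787) + 42**2*(1/945) = 2234/1787 + 1764*(1/945) = 2234/1787 + 28/15 = 83546/26805 ≈ 3.1168)
d - H = 83546/26805 - 1*(-956) = 83546/26805 + 956 = 25709126/26805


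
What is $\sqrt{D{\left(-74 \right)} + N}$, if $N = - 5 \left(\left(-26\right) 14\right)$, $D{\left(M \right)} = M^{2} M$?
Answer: $2 i \sqrt{100851} \approx 635.14 i$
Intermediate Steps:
$D{\left(M \right)} = M^{3}$
$N = 1820$ ($N = \left(-5\right) \left(-364\right) = 1820$)
$\sqrt{D{\left(-74 \right)} + N} = \sqrt{\left(-74\right)^{3} + 1820} = \sqrt{-405224 + 1820} = \sqrt{-403404} = 2 i \sqrt{100851}$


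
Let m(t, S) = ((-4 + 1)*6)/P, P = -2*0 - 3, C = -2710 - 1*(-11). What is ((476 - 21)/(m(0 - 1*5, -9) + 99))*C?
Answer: -35087/3 ≈ -11696.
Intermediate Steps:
C = -2699 (C = -2710 + 11 = -2699)
P = -3 (P = 0 - 3 = -3)
m(t, S) = 6 (m(t, S) = ((-4 + 1)*6)/(-3) = -3*6*(-⅓) = -18*(-⅓) = 6)
((476 - 21)/(m(0 - 1*5, -9) + 99))*C = ((476 - 21)/(6 + 99))*(-2699) = (455/105)*(-2699) = (455*(1/105))*(-2699) = (13/3)*(-2699) = -35087/3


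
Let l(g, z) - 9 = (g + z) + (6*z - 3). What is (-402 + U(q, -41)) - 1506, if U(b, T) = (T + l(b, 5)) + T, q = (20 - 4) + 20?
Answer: -1913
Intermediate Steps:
q = 36 (q = 16 + 20 = 36)
l(g, z) = 6 + g + 7*z (l(g, z) = 9 + ((g + z) + (6*z - 3)) = 9 + ((g + z) + (-3 + 6*z)) = 9 + (-3 + g + 7*z) = 6 + g + 7*z)
U(b, T) = 41 + b + 2*T (U(b, T) = (T + (6 + b + 7*5)) + T = (T + (6 + b + 35)) + T = (T + (41 + b)) + T = (41 + T + b) + T = 41 + b + 2*T)
(-402 + U(q, -41)) - 1506 = (-402 + (41 + 36 + 2*(-41))) - 1506 = (-402 + (41 + 36 - 82)) - 1506 = (-402 - 5) - 1506 = -407 - 1506 = -1913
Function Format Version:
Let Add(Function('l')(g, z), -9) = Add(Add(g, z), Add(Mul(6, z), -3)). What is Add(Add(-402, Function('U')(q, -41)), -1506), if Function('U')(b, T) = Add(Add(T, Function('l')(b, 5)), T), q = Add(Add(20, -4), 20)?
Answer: -1913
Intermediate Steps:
q = 36 (q = Add(16, 20) = 36)
Function('l')(g, z) = Add(6, g, Mul(7, z)) (Function('l')(g, z) = Add(9, Add(Add(g, z), Add(Mul(6, z), -3))) = Add(9, Add(Add(g, z), Add(-3, Mul(6, z)))) = Add(9, Add(-3, g, Mul(7, z))) = Add(6, g, Mul(7, z)))
Function('U')(b, T) = Add(41, b, Mul(2, T)) (Function('U')(b, T) = Add(Add(T, Add(6, b, Mul(7, 5))), T) = Add(Add(T, Add(6, b, 35)), T) = Add(Add(T, Add(41, b)), T) = Add(Add(41, T, b), T) = Add(41, b, Mul(2, T)))
Add(Add(-402, Function('U')(q, -41)), -1506) = Add(Add(-402, Add(41, 36, Mul(2, -41))), -1506) = Add(Add(-402, Add(41, 36, -82)), -1506) = Add(Add(-402, -5), -1506) = Add(-407, -1506) = -1913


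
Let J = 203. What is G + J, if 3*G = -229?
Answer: 380/3 ≈ 126.67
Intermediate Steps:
G = -229/3 (G = (⅓)*(-229) = -229/3 ≈ -76.333)
G + J = -229/3 + 203 = 380/3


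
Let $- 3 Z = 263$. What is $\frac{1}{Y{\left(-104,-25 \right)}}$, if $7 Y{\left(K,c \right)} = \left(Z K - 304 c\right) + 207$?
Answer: $\frac{21}{50773} \approx 0.00041361$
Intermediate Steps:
$Z = - \frac{263}{3}$ ($Z = \left(- \frac{1}{3}\right) 263 = - \frac{263}{3} \approx -87.667$)
$Y{\left(K,c \right)} = \frac{207}{7} - \frac{304 c}{7} - \frac{263 K}{21}$ ($Y{\left(K,c \right)} = \frac{\left(- \frac{263 K}{3} - 304 c\right) + 207}{7} = \frac{\left(- 304 c - \frac{263 K}{3}\right) + 207}{7} = \frac{207 - 304 c - \frac{263 K}{3}}{7} = \frac{207}{7} - \frac{304 c}{7} - \frac{263 K}{21}$)
$\frac{1}{Y{\left(-104,-25 \right)}} = \frac{1}{\frac{207}{7} - - \frac{7600}{7} - - \frac{27352}{21}} = \frac{1}{\frac{207}{7} + \frac{7600}{7} + \frac{27352}{21}} = \frac{1}{\frac{50773}{21}} = \frac{21}{50773}$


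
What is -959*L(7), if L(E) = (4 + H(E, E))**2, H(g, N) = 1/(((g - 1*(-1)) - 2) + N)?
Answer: -2693831/169 ≈ -15940.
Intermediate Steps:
H(g, N) = 1/(-1 + N + g) (H(g, N) = 1/(((g + 1) - 2) + N) = 1/(((1 + g) - 2) + N) = 1/((-1 + g) + N) = 1/(-1 + N + g))
L(E) = (4 + 1/(-1 + 2*E))**2 (L(E) = (4 + 1/(-1 + E + E))**2 = (4 + 1/(-1 + 2*E))**2)
-959*L(7) = -959*(-3 + 8*7)**2/(-1 + 2*7)**2 = -959*(-3 + 56)**2/(-1 + 14)**2 = -959*53**2/13**2 = -959*2809/169 = -2693831/169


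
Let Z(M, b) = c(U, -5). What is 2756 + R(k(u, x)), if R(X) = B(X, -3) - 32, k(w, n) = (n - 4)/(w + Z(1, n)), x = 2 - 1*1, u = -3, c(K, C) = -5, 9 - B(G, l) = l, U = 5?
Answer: 2736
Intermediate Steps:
B(G, l) = 9 - l
Z(M, b) = -5
x = 1 (x = 2 - 1 = 1)
k(w, n) = (-4 + n)/(-5 + w) (k(w, n) = (n - 4)/(w - 5) = (-4 + n)/(-5 + w))
R(X) = -20 (R(X) = (9 - 1*(-3)) - 32 = (9 + 3) - 32 = 12 - 32 = -20)
2756 + R(k(u, x)) = 2756 - 20 = 2736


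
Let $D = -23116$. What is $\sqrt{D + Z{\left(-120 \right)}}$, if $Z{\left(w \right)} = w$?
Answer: $2 i \sqrt{5809} \approx 152.43 i$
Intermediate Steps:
$\sqrt{D + Z{\left(-120 \right)}} = \sqrt{-23116 - 120} = \sqrt{-23236} = 2 i \sqrt{5809}$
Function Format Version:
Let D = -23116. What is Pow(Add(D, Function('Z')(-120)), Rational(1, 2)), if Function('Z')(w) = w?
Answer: Mul(2, I, Pow(5809, Rational(1, 2))) ≈ Mul(152.43, I)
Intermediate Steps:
Pow(Add(D, Function('Z')(-120)), Rational(1, 2)) = Pow(Add(-23116, -120), Rational(1, 2)) = Pow(-23236, Rational(1, 2)) = Mul(2, I, Pow(5809, Rational(1, 2)))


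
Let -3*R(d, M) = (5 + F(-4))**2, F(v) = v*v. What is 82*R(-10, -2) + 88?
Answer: -11966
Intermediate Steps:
F(v) = v**2
R(d, M) = -147 (R(d, M) = -(5 + (-4)**2)**2/3 = -(5 + 16)**2/3 = -1/3*21**2 = -1/3*441 = -147)
82*R(-10, -2) + 88 = 82*(-147) + 88 = -12054 + 88 = -11966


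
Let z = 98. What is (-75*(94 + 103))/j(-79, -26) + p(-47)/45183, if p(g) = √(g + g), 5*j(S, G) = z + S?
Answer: -73875/19 + I*√94/45183 ≈ -3888.2 + 0.00021458*I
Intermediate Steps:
j(S, G) = 98/5 + S/5 (j(S, G) = (98 + S)/5 = 98/5 + S/5)
p(g) = √2*√g (p(g) = √(2*g) = √2*√g)
(-75*(94 + 103))/j(-79, -26) + p(-47)/45183 = (-75*(94 + 103))/(98/5 + (⅕)*(-79)) + (√2*√(-47))/45183 = (-75*197)/(98/5 - 79/5) + (√2*(I*√47))*(1/45183) = -14775/19/5 + (I*√94)*(1/45183) = -14775*5/19 + I*√94/45183 = -73875/19 + I*√94/45183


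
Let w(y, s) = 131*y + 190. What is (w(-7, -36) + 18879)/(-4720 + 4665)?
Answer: -18152/55 ≈ -330.04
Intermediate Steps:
w(y, s) = 190 + 131*y
(w(-7, -36) + 18879)/(-4720 + 4665) = ((190 + 131*(-7)) + 18879)/(-4720 + 4665) = ((190 - 917) + 18879)/(-55) = (-727 + 18879)*(-1/55) = 18152*(-1/55) = -18152/55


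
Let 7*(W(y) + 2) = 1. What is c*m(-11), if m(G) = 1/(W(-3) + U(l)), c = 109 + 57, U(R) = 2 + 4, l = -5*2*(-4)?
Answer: 1162/29 ≈ 40.069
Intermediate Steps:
W(y) = -13/7 (W(y) = -2 + (⅐)*1 = -2 + ⅐ = -13/7)
l = 40 (l = -10*(-4) = 40)
U(R) = 6
c = 166
m(G) = 7/29 (m(G) = 1/(-13/7 + 6) = 1/(29/7) = 7/29)
c*m(-11) = 166*(7/29) = 1162/29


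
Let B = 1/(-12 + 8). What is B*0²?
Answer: 0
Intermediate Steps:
B = -¼ (B = 1/(-4) = -¼ ≈ -0.25000)
B*0² = -¼*0² = -¼*0 = 0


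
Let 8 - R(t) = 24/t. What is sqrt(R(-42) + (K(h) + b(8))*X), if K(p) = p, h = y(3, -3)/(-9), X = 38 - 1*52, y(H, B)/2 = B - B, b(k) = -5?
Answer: 5*sqrt(154)/7 ≈ 8.8641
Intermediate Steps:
y(H, B) = 0 (y(H, B) = 2*(B - B) = 2*0 = 0)
X = -14 (X = 38 - 52 = -14)
h = 0 (h = 0/(-9) = 0*(-1/9) = 0)
R(t) = 8 - 24/t
sqrt(R(-42) + (K(h) + b(8))*X) = sqrt((8 - 24/(-42)) + (0 - 5)*(-14)) = sqrt((8 - 24*(-1/42)) - 5*(-14)) = sqrt((8 + 4/7) + 70) = sqrt(60/7 + 70) = sqrt(550/7) = 5*sqrt(154)/7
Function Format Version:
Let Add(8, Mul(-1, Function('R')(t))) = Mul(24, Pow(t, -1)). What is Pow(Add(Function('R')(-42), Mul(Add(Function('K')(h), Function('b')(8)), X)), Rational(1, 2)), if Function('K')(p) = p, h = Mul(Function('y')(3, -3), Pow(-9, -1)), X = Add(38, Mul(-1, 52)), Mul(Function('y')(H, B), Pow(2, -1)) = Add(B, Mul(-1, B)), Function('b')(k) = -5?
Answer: Mul(Rational(5, 7), Pow(154, Rational(1, 2))) ≈ 8.8641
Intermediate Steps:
Function('y')(H, B) = 0 (Function('y')(H, B) = Mul(2, Add(B, Mul(-1, B))) = Mul(2, 0) = 0)
X = -14 (X = Add(38, -52) = -14)
h = 0 (h = Mul(0, Pow(-9, -1)) = Mul(0, Rational(-1, 9)) = 0)
Function('R')(t) = Add(8, Mul(-24, Pow(t, -1))) (Function('R')(t) = Add(8, Mul(-1, Mul(24, Pow(t, -1)))) = Add(8, Mul(-24, Pow(t, -1))))
Pow(Add(Function('R')(-42), Mul(Add(Function('K')(h), Function('b')(8)), X)), Rational(1, 2)) = Pow(Add(Add(8, Mul(-24, Pow(-42, -1))), Mul(Add(0, -5), -14)), Rational(1, 2)) = Pow(Add(Add(8, Mul(-24, Rational(-1, 42))), Mul(-5, -14)), Rational(1, 2)) = Pow(Add(Add(8, Rational(4, 7)), 70), Rational(1, 2)) = Pow(Add(Rational(60, 7), 70), Rational(1, 2)) = Pow(Rational(550, 7), Rational(1, 2)) = Mul(Rational(5, 7), Pow(154, Rational(1, 2)))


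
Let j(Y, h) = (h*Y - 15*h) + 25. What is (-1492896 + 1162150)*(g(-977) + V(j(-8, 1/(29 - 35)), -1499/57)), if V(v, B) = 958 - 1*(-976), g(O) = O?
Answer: -316523922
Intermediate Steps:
j(Y, h) = 25 - 15*h + Y*h (j(Y, h) = (Y*h - 15*h) + 25 = (-15*h + Y*h) + 25 = 25 - 15*h + Y*h)
V(v, B) = 1934 (V(v, B) = 958 + 976 = 1934)
(-1492896 + 1162150)*(g(-977) + V(j(-8, 1/(29 - 35)), -1499/57)) = (-1492896 + 1162150)*(-977 + 1934) = -330746*957 = -316523922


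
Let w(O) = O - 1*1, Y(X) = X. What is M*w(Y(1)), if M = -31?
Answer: 0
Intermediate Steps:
w(O) = -1 + O (w(O) = O - 1 = -1 + O)
M*w(Y(1)) = -31*(-1 + 1) = -31*0 = 0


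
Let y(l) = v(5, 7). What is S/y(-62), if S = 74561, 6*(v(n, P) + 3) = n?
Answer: -447366/13 ≈ -34413.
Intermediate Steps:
v(n, P) = -3 + n/6
y(l) = -13/6 (y(l) = -3 + (⅙)*5 = -3 + ⅚ = -13/6)
S/y(-62) = 74561/(-13/6) = 74561*(-6/13) = -447366/13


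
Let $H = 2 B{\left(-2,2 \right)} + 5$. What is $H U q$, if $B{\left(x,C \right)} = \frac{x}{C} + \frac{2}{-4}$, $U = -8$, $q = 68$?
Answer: $-1088$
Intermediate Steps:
$B{\left(x,C \right)} = - \frac{1}{2} + \frac{x}{C}$ ($B{\left(x,C \right)} = \frac{x}{C} + 2 \left(- \frac{1}{4}\right) = \frac{x}{C} - \frac{1}{2} = - \frac{1}{2} + \frac{x}{C}$)
$H = 2$ ($H = 2 \frac{-2 - 1}{2} + 5 = 2 \cdot \frac{1}{2} \left(-3\right) + 5 = 2 \left(- \frac{3}{2}\right) + 5 = -3 + 5 = 2$)
$H U q = 2 \left(-8\right) 68 = \left(-16\right) 68 = -1088$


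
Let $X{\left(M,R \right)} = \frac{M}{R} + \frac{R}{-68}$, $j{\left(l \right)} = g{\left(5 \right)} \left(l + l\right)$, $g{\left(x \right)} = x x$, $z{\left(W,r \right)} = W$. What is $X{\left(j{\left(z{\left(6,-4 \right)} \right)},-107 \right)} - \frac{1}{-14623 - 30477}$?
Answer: $- \frac{50460353}{41018450} \approx -1.2302$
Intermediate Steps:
$g{\left(x \right)} = x^{2}$
$j{\left(l \right)} = 50 l$ ($j{\left(l \right)} = 5^{2} \left(l + l\right) = 25 \cdot 2 l = 50 l$)
$X{\left(M,R \right)} = - \frac{R}{68} + \frac{M}{R}$ ($X{\left(M,R \right)} = \frac{M}{R} + R \left(- \frac{1}{68}\right) = \frac{M}{R} - \frac{R}{68} = - \frac{R}{68} + \frac{M}{R}$)
$X{\left(j{\left(z{\left(6,-4 \right)} \right)},-107 \right)} - \frac{1}{-14623 - 30477} = \left(\left(- \frac{1}{68}\right) \left(-107\right) + \frac{50 \cdot 6}{-107}\right) - \frac{1}{-14623 - 30477} = \left(\frac{107}{68} + 300 \left(- \frac{1}{107}\right)\right) - \frac{1}{-45100} = \left(\frac{107}{68} - \frac{300}{107}\right) - - \frac{1}{45100} = - \frac{8951}{7276} + \frac{1}{45100} = - \frac{50460353}{41018450}$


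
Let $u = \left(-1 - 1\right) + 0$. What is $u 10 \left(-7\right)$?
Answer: $140$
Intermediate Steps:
$u = -2$ ($u = -2 + 0 = -2$)
$u 10 \left(-7\right) = \left(-2\right) 10 \left(-7\right) = \left(-20\right) \left(-7\right) = 140$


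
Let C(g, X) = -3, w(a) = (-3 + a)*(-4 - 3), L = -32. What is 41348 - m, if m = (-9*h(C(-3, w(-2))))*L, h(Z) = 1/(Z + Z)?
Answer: 41396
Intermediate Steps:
w(a) = 21 - 7*a (w(a) = (-3 + a)*(-7) = 21 - 7*a)
h(Z) = 1/(2*Z)
m = -48 (m = -9/(2*(-3))*(-32) = -9*(-1)/(2*3)*(-32) = -9*(-1/6)*(-32) = (3/2)*(-32) = -48)
41348 - m = 41348 - 1*(-48) = 41348 + 48 = 41396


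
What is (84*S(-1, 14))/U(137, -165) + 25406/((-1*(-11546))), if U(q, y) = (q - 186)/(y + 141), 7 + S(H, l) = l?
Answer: 1675327/5773 ≈ 290.20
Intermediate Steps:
S(H, l) = -7 + l
U(q, y) = (-186 + q)/(141 + y)
(84*S(-1, 14))/U(137, -165) + 25406/((-1*(-11546))) = (84*(-7 + 14))/(((-186 + 137)/(141 - 165))) + 25406/((-1*(-11546))) = (84*7)/((-49/(-24))) + 25406/11546 = 588/((-1/24*(-49))) + 25406*(1/11546) = 588/(49/24) + 12703/5773 = 588*(24/49) + 12703/5773 = 288 + 12703/5773 = 1675327/5773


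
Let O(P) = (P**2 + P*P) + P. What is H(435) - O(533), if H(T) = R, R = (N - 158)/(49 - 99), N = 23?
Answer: -5687083/10 ≈ -5.6871e+5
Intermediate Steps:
R = 27/10 (R = (23 - 158)/(49 - 99) = -135/(-50) = -135*(-1/50) = 27/10 ≈ 2.7000)
H(T) = 27/10
O(P) = P + 2*P**2 (O(P) = (P**2 + P**2) + P = 2*P**2 + P = P + 2*P**2)
H(435) - O(533) = 27/10 - 533*(1 + 2*533) = 27/10 - 533*(1 + 1066) = 27/10 - 533*1067 = 27/10 - 1*568711 = 27/10 - 568711 = -5687083/10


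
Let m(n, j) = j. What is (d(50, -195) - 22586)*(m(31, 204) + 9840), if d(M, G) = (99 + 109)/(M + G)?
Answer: -32895887832/145 ≈ -2.2687e+8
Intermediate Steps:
d(M, G) = 208/(G + M)
(d(50, -195) - 22586)*(m(31, 204) + 9840) = (208/(-195 + 50) - 22586)*(204 + 9840) = (208/(-145) - 22586)*10044 = (208*(-1/145) - 22586)*10044 = (-208/145 - 22586)*10044 = -3275178/145*10044 = -32895887832/145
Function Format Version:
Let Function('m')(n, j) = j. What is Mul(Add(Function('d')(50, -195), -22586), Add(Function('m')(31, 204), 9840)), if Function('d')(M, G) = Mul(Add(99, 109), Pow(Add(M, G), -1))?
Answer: Rational(-32895887832, 145) ≈ -2.2687e+8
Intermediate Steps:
Function('d')(M, G) = Mul(208, Pow(Add(G, M), -1))
Mul(Add(Function('d')(50, -195), -22586), Add(Function('m')(31, 204), 9840)) = Mul(Add(Mul(208, Pow(Add(-195, 50), -1)), -22586), Add(204, 9840)) = Mul(Add(Mul(208, Pow(-145, -1)), -22586), 10044) = Mul(Add(Mul(208, Rational(-1, 145)), -22586), 10044) = Mul(Add(Rational(-208, 145), -22586), 10044) = Mul(Rational(-3275178, 145), 10044) = Rational(-32895887832, 145)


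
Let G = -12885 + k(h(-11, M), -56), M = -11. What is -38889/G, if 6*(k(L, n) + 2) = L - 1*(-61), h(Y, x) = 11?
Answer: 38889/12875 ≈ 3.0205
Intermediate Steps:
k(L, n) = 49/6 + L/6 (k(L, n) = -2 + (L - 1*(-61))/6 = -2 + (L + 61)/6 = -2 + (61 + L)/6 = -2 + (61/6 + L/6) = 49/6 + L/6)
G = -12875 (G = -12885 + (49/6 + (⅙)*11) = -12885 + (49/6 + 11/6) = -12885 + 10 = -12875)
-38889/G = -38889/(-12875) = -38889*(-1/12875) = 38889/12875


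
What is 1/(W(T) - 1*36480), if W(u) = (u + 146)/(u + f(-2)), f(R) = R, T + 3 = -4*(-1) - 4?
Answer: -5/182543 ≈ -2.7391e-5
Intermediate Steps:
T = -3 (T = -3 + (-4*(-1) - 4) = -3 + (4 - 4) = -3 + 0 = -3)
W(u) = (146 + u)/(-2 + u) (W(u) = (u + 146)/(u - 2) = (146 + u)/(-2 + u))
1/(W(T) - 1*36480) = 1/((146 - 3)/(-2 - 3) - 1*36480) = 1/(143/(-5) - 36480) = 1/(-⅕*143 - 36480) = 1/(-143/5 - 36480) = 1/(-182543/5) = -5/182543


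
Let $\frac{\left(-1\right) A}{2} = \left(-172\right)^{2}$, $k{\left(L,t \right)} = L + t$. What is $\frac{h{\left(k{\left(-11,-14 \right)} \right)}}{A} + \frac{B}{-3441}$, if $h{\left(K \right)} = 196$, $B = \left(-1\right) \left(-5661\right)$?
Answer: $- \frac{755911}{458552} \approx -1.6485$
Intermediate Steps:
$A = -59168$ ($A = - 2 \left(-172\right)^{2} = \left(-2\right) 29584 = -59168$)
$B = 5661$
$\frac{h{\left(k{\left(-11,-14 \right)} \right)}}{A} + \frac{B}{-3441} = \frac{196}{-59168} + \frac{5661}{-3441} = 196 \left(- \frac{1}{59168}\right) + 5661 \left(- \frac{1}{3441}\right) = - \frac{49}{14792} - \frac{51}{31} = - \frac{755911}{458552}$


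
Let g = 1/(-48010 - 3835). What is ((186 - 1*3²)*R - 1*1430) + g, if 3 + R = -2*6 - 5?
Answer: -257669651/51845 ≈ -4970.0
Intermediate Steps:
R = -20 (R = -3 + (-2*6 - 5) = -3 + (-12 - 5) = -3 - 17 = -20)
g = -1/51845 (g = 1/(-51845) = -1/51845 ≈ -1.9288e-5)
((186 - 1*3²)*R - 1*1430) + g = ((186 - 1*3²)*(-20) - 1*1430) - 1/51845 = ((186 - 1*9)*(-20) - 1430) - 1/51845 = ((186 - 9)*(-20) - 1430) - 1/51845 = (177*(-20) - 1430) - 1/51845 = (-3540 - 1430) - 1/51845 = -4970 - 1/51845 = -257669651/51845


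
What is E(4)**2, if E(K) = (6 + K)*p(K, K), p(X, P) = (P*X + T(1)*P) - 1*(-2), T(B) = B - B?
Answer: 32400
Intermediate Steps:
T(B) = 0
p(X, P) = 2 + P*X (p(X, P) = (P*X + 0*P) - 1*(-2) = (P*X + 0) + 2 = P*X + 2 = 2 + P*X)
E(K) = (2 + K**2)*(6 + K) (E(K) = (6 + K)*(2 + K*K) = (6 + K)*(2 + K**2) = (2 + K**2)*(6 + K))
E(4)**2 = ((2 + 4**2)*(6 + 4))**2 = ((2 + 16)*10)**2 = (18*10)**2 = 180**2 = 32400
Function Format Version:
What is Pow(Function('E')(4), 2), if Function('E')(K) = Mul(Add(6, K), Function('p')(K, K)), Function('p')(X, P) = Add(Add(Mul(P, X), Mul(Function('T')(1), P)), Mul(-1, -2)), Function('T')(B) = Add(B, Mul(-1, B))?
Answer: 32400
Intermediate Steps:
Function('T')(B) = 0
Function('p')(X, P) = Add(2, Mul(P, X)) (Function('p')(X, P) = Add(Add(Mul(P, X), Mul(0, P)), Mul(-1, -2)) = Add(Add(Mul(P, X), 0), 2) = Add(Mul(P, X), 2) = Add(2, Mul(P, X)))
Function('E')(K) = Mul(Add(2, Pow(K, 2)), Add(6, K)) (Function('E')(K) = Mul(Add(6, K), Add(2, Mul(K, K))) = Mul(Add(6, K), Add(2, Pow(K, 2))) = Mul(Add(2, Pow(K, 2)), Add(6, K)))
Pow(Function('E')(4), 2) = Pow(Mul(Add(2, Pow(4, 2)), Add(6, 4)), 2) = Pow(Mul(Add(2, 16), 10), 2) = Pow(Mul(18, 10), 2) = Pow(180, 2) = 32400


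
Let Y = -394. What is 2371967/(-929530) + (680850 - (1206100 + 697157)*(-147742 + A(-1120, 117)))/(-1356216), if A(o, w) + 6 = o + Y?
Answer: -11002850016914183/52526810770 ≈ -2.0947e+5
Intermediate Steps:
A(o, w) = -400 + o (A(o, w) = -6 + (o - 394) = -6 + (-394 + o) = -400 + o)
2371967/(-929530) + (680850 - (1206100 + 697157)*(-147742 + A(-1120, 117)))/(-1356216) = 2371967/(-929530) + (680850 - (1206100 + 697157)*(-147742 + (-400 - 1120)))/(-1356216) = 2371967*(-1/929530) + (680850 - 1903257*(-147742 - 1520))*(-1/1356216) = -2371967/929530 + (680850 - 1903257*(-149262))*(-1/1356216) = -2371967/929530 + (680850 - 1*(-284083946334))*(-1/1356216) = -2371967/929530 + (680850 + 284083946334)*(-1/1356216) = -2371967/929530 + 284084627184*(-1/1356216) = -2371967/929530 - 11836859466/56509 = -11002850016914183/52526810770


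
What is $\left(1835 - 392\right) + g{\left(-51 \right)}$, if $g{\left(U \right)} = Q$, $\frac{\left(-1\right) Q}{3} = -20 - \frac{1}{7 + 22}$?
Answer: $\frac{43590}{29} \approx 1503.1$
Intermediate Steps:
$Q = \frac{1743}{29}$ ($Q = - 3 \left(-20 - \frac{1}{7 + 22}\right) = - 3 \left(-20 - \frac{1}{29}\right) = \left(-3\right) \left(- \frac{581}{29}\right) = \frac{1743}{29} \approx 60.103$)
$g{\left(U \right)} = \frac{1743}{29}$
$\left(1835 - 392\right) + g{\left(-51 \right)} = \left(1835 - 392\right) + \frac{1743}{29} = 1443 + \frac{1743}{29} = \frac{43590}{29}$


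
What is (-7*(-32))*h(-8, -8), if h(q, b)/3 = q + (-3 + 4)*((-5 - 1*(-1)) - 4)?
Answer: -10752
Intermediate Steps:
h(q, b) = -24 + 3*q (h(q, b) = 3*(q + (-3 + 4)*((-5 - 1*(-1)) - 4)) = 3*(q + 1*((-5 + 1) - 4)) = 3*(q + 1*(-4 - 4)) = 3*(q + 1*(-8)) = 3*(q - 8) = 3*(-8 + q) = -24 + 3*q)
(-7*(-32))*h(-8, -8) = (-7*(-32))*(-24 + 3*(-8)) = 224*(-24 - 24) = 224*(-48) = -10752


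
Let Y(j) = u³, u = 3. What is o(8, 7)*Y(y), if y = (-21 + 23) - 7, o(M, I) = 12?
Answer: 324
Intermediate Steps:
y = -5 (y = 2 - 7 = -5)
Y(j) = 27 (Y(j) = 3³ = 27)
o(8, 7)*Y(y) = 12*27 = 324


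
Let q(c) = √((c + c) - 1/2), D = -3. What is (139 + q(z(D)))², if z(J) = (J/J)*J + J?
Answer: 38617/2 + 695*I*√2 ≈ 19309.0 + 982.88*I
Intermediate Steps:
z(J) = 2*J (z(J) = 1*J + J = J + J = 2*J)
q(c) = √(-½ + 2*c) (q(c) = √(2*c - 1*½) = √(2*c - ½) = √(-½ + 2*c))
(139 + q(z(D)))² = (139 + √(-2 + 8*(2*(-3)))/2)² = (139 + √(-2 + 8*(-6))/2)² = (139 + √(-2 - 48)/2)² = (139 + √(-50)/2)² = (139 + (5*I*√2)/2)² = (139 + 5*I*√2/2)²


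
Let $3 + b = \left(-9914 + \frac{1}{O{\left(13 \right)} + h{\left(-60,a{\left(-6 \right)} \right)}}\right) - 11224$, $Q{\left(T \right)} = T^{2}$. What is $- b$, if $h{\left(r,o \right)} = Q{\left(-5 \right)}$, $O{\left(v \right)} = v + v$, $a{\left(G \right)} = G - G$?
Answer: $\frac{1078190}{51} \approx 21141.0$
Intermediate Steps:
$a{\left(G \right)} = 0$
$O{\left(v \right)} = 2 v$
$h{\left(r,o \right)} = 25$ ($h{\left(r,o \right)} = \left(-5\right)^{2} = 25$)
$b = - \frac{1078190}{51}$ ($b = -3 - \left(21138 - \frac{1}{2 \cdot 13 + 25}\right) = -3 - \left(21138 - \frac{1}{26 + 25}\right) = -3 - \left(21138 - \frac{1}{51}\right) = -3 + \left(\left(-9914 + \frac{1}{51}\right) - 11224\right) = -3 - \frac{1078037}{51} = - \frac{1078190}{51} \approx -21141.0$)
$- b = \left(-1\right) \left(- \frac{1078190}{51}\right) = \frac{1078190}{51}$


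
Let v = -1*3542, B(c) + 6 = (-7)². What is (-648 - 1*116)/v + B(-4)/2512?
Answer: 1035737/4448752 ≈ 0.23282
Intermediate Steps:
B(c) = 43 (B(c) = -6 + (-7)² = -6 + 49 = 43)
v = -3542
(-648 - 1*116)/v + B(-4)/2512 = (-648 - 1*116)/(-3542) + 43/2512 = (-648 - 116)*(-1/3542) + 43*(1/2512) = -764*(-1/3542) + 43/2512 = 382/1771 + 43/2512 = 1035737/4448752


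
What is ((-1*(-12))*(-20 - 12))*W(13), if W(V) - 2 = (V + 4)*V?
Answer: -85632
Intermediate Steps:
W(V) = 2 + V*(4 + V) (W(V) = 2 + (V + 4)*V = 2 + (4 + V)*V = 2 + V*(4 + V))
((-1*(-12))*(-20 - 12))*W(13) = ((-1*(-12))*(-20 - 12))*(2 + 13**2 + 4*13) = (12*(-32))*(2 + 169 + 52) = -384*223 = -85632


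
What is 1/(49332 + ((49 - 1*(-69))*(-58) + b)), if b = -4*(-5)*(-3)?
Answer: 1/42428 ≈ 2.3569e-5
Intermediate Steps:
b = -60 (b = 20*(-3) = -60)
1/(49332 + ((49 - 1*(-69))*(-58) + b)) = 1/(49332 + ((49 - 1*(-69))*(-58) - 60)) = 1/(49332 + ((49 + 69)*(-58) - 60)) = 1/(49332 + (118*(-58) - 60)) = 1/(49332 + (-6844 - 60)) = 1/(49332 - 6904) = 1/42428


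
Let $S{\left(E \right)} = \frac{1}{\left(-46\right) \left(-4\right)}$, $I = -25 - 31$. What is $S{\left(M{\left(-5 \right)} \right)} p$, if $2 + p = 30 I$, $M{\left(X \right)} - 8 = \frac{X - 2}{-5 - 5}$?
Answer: $- \frac{841}{92} \approx -9.1413$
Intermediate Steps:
$I = -56$
$M{\left(X \right)} = \frac{41}{5} - \frac{X}{10}$ ($M{\left(X \right)} = 8 + \frac{X - 2}{-5 - 5} = 8 + \frac{-2 + X}{-10} = 8 + \left(-2 + X\right) \left(- \frac{1}{10}\right) = 8 - \left(- \frac{1}{5} + \frac{X}{10}\right) = \frac{41}{5} - \frac{X}{10}$)
$p = -1682$ ($p = -2 + 30 \left(-56\right) = -2 - 1680 = -1682$)
$S{\left(E \right)} = \frac{1}{184}$ ($S{\left(E \right)} = \left(- \frac{1}{46}\right) \left(- \frac{1}{4}\right) = \frac{1}{184}$)
$S{\left(M{\left(-5 \right)} \right)} p = \frac{1}{184} \left(-1682\right) = - \frac{841}{92}$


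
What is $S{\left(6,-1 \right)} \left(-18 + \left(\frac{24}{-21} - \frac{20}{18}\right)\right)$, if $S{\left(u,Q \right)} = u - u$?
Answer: $0$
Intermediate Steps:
$S{\left(u,Q \right)} = 0$
$S{\left(6,-1 \right)} \left(-18 + \left(\frac{24}{-21} - \frac{20}{18}\right)\right) = 0 \left(-18 + \left(\frac{24}{-21} - \frac{20}{18}\right)\right) = 0 \left(-18 + \left(24 \left(- \frac{1}{21}\right) - \frac{10}{9}\right)\right) = 0 \left(-18 - \frac{142}{63}\right) = 0 \left(- \frac{1276}{63}\right) = 0$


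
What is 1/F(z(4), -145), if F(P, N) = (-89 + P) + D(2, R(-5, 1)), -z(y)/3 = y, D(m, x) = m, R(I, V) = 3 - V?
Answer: -1/99 ≈ -0.010101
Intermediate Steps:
z(y) = -3*y
F(P, N) = -87 + P (F(P, N) = (-89 + P) + 2 = -87 + P)
1/F(z(4), -145) = 1/(-87 - 3*4) = 1/(-87 - 12) = 1/(-99) = -1/99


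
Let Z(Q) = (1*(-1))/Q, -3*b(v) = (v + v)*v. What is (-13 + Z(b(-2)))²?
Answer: 10201/64 ≈ 159.39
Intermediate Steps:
b(v) = -2*v²/3 (b(v) = -(v + v)*v/3 = -2*v*v/3 = -2*v²/3)
Z(Q) = -1/Q
(-13 + Z(b(-2)))² = (-13 - 1/((-⅔*(-2)²)))² = (-13 - 1/((-⅔*4)))² = (-13 - 1/(-8/3))² = (-13 - 1*(-3/8))² = (-13 + 3/8)² = (-101/8)² = 10201/64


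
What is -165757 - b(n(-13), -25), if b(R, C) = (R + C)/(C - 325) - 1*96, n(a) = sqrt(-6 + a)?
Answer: -2319255/14 + I*sqrt(19)/350 ≈ -1.6566e+5 + 0.012454*I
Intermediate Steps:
b(R, C) = -96 + (C + R)/(-325 + C) (b(R, C) = (C + R)/(-325 + C) - 96 = -96 + (C + R)/(-325 + C))
-165757 - b(n(-13), -25) = -165757 - (31200 + sqrt(-6 - 13) - 95*(-25))/(-325 - 25) = -165757 - (31200 + sqrt(-19) + 2375)/(-350) = -165757 - (-1)*(31200 + I*sqrt(19) + 2375)/350 = -165757 - (-1)*(33575 + I*sqrt(19))/350 = -165757 - (-1343/14 - I*sqrt(19)/350) = -165757 + (1343/14 + I*sqrt(19)/350) = -2319255/14 + I*sqrt(19)/350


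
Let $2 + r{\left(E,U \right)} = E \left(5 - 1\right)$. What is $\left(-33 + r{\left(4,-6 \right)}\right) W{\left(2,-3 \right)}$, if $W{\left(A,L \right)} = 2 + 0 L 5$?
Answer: $-38$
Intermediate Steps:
$r{\left(E,U \right)} = -2 + 4 E$ ($r{\left(E,U \right)} = -2 + E \left(5 - 1\right) = -2 + E 4 = -2 + 4 E$)
$W{\left(A,L \right)} = 2$ ($W{\left(A,L \right)} = 2 + 0 \cdot 5 L = 2 + 0 = 2$)
$\left(-33 + r{\left(4,-6 \right)}\right) W{\left(2,-3 \right)} = \left(-33 + \left(-2 + 4 \cdot 4\right)\right) 2 = \left(-33 + \left(-2 + 16\right)\right) 2 = \left(-33 + 14\right) 2 = \left(-19\right) 2 = -38$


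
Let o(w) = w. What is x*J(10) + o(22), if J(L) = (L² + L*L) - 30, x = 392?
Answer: 66662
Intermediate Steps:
J(L) = -30 + 2*L² (J(L) = (L² + L²) - 30 = 2*L² - 30 = -30 + 2*L²)
x*J(10) + o(22) = 392*(-30 + 2*10²) + 22 = 392*(-30 + 2*100) + 22 = 392*(-30 + 200) + 22 = 392*170 + 22 = 66640 + 22 = 66662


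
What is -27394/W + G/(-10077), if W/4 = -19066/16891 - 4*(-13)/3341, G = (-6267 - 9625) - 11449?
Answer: 599427538995739/97392149292 ≈ 6154.8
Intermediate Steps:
G = -27341 (G = -15892 - 11449 = -27341)
W = -19329592/4340987 (W = 4*(-19066/16891 - 4*(-13)/3341) = 4*(-19066*1/16891 + 52*(1/3341)) = 4*(-19066/16891 + 4/257) = 4*(-4832398/4340987) = -19329592/4340987 ≈ -4.4528)
-27394/W + G/(-10077) = -27394/(-19329592/4340987) - 27341/(-10077) = -27394*(-4340987/19329592) - 27341*(-1/10077) = 59458498939/9664796 + 27341/10077 = 599427538995739/97392149292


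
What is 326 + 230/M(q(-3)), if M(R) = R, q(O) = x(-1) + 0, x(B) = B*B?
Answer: 556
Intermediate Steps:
x(B) = B²
q(O) = 1 (q(O) = (-1)² + 0 = 1 + 0 = 1)
326 + 230/M(q(-3)) = 326 + 230/1 = 326 + 230*1 = 326 + 230 = 556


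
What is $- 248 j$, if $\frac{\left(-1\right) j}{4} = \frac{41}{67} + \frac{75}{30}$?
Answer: $\frac{206832}{67} \approx 3087.0$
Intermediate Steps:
$j = - \frac{834}{67}$ ($j = - 4 \left(\frac{41}{67} + \frac{75}{30}\right) = - 4 \left(41 \cdot \frac{1}{67} + 75 \cdot \frac{1}{30}\right) = - 4 \left(\frac{41}{67} + \frac{5}{2}\right) = \left(-4\right) \frac{417}{134} = - \frac{834}{67} \approx -12.448$)
$- 248 j = \left(-248\right) \left(- \frac{834}{67}\right) = \frac{206832}{67}$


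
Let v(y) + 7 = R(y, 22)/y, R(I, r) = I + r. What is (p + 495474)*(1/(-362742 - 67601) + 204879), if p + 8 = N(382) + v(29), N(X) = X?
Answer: 1267809967256122240/12479947 ≈ 1.0159e+11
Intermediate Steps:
v(y) = -7 + (22 + y)/y (v(y) = -7 + (y + 22)/y = -7 + (22 + y)/y)
p = 10694/29 (p = -8 + (382 + (-6 + 22/29)) = -8 + (382 - 152/29) = -8 + 10926/29 = 10694/29 ≈ 368.76)
(p + 495474)*(1/(-362742 - 67601) + 204879) = (10694/29 + 495474)*(1/(-362742 - 67601) + 204879) = 14379440*(1/(-430343) + 204879)/29 = 14379440*(-1/430343 + 204879)/29 = (14379440/29)*(88168243496/430343) = 1267809967256122240/12479947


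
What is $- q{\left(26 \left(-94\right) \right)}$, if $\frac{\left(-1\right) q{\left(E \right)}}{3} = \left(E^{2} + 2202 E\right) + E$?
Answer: $1767012$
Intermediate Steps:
$q{\left(E \right)} = - 6609 E - 3 E^{2}$ ($q{\left(E \right)} = - 3 \left(\left(E^{2} + 2202 E\right) + E\right) = - 3 \left(E^{2} + 2203 E\right) = - 6609 E - 3 E^{2}$)
$- q{\left(26 \left(-94\right) \right)} = - \left(-3\right) 26 \left(-94\right) \left(2203 + 26 \left(-94\right)\right) = - \left(-3\right) \left(-2444\right) \left(2203 - 2444\right) = - \left(-3\right) \left(-2444\right) \left(-241\right) = \left(-1\right) \left(-1767012\right) = 1767012$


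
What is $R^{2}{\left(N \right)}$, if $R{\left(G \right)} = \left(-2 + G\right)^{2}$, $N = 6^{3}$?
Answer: $2097273616$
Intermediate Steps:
$N = 216$
$R^{2}{\left(N \right)} = \left(\left(-2 + 216\right)^{2}\right)^{2} = \left(214^{2}\right)^{2} = 45796^{2} = 2097273616$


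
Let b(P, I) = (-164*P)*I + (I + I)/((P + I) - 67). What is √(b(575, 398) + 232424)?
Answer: I*√7654085385690/453 ≈ 6107.3*I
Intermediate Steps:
b(P, I) = -164*I*P + 2*I/(-67 + I + P) (b(P, I) = -164*I*P + (2*I)/((I + P) - 67) = -164*I*P + (2*I)/(-67 + I + P) = -164*I*P + 2*I/(-67 + I + P))
√(b(575, 398) + 232424) = √(2*398*(1 - 82*575² + 5494*575 - 82*398*575)/(-67 + 398 + 575) + 232424) = √(2*398*(1 - 82*330625 + 3159050 - 18765700)/906 + 232424) = √(2*398*(1/906)*(1 - 27111250 + 3159050 - 18765700) + 232424) = √(2*398*(1/906)*(-42717899) + 232424) = √(-17001723802/453 + 232424) = √(-16896435730/453) = I*√7654085385690/453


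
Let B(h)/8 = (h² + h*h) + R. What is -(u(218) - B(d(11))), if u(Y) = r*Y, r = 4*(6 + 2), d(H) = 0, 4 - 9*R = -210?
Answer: -61072/9 ≈ -6785.8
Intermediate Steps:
R = 214/9 (R = 4/9 - ⅑*(-210) = 4/9 + 70/3 = 214/9 ≈ 23.778)
B(h) = 1712/9 + 16*h² (B(h) = 8*((h² + h*h) + 214/9) = 8*((h² + h²) + 214/9) = 8*(2*h² + 214/9) = 8*(214/9 + 2*h²) = 1712/9 + 16*h²)
r = 32 (r = 4*8 = 32)
u(Y) = 32*Y
-(u(218) - B(d(11))) = -(32*218 - (1712/9 + 16*0²)) = -(6976 - (1712/9 + 16*0)) = -(6976 - (1712/9 + 0)) = -(6976 - 1*1712/9) = -(6976 - 1712/9) = -1*61072/9 = -61072/9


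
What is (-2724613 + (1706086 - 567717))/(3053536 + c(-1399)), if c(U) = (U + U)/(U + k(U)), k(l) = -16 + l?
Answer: -202895028/390575141 ≈ -0.51948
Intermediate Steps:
c(U) = 2*U/(-16 + 2*U) (c(U) = (U + U)/(U + (-16 + U)) = (2*U)/(-16 + 2*U) = 2*U/(-16 + 2*U))
(-2724613 + (1706086 - 567717))/(3053536 + c(-1399)) = (-2724613 + (1706086 - 567717))/(3053536 - 1399/(-8 - 1399)) = (-2724613 + 1138369)/(3053536 - 1399/(-1407)) = -1586244/(3053536 - 1399*(-1/1407)) = -1586244/(3053536 + 1399/1407) = -1586244/4296326551/1407 = -1586244*1407/4296326551 = -202895028/390575141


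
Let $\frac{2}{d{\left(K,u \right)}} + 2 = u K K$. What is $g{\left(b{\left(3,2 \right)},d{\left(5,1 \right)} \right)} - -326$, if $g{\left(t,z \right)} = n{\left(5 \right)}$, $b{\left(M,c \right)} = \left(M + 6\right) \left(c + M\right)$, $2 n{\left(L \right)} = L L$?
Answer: $\frac{677}{2} \approx 338.5$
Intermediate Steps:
$n{\left(L \right)} = \frac{L^{2}}{2}$ ($n{\left(L \right)} = \frac{L L}{2} = \frac{L^{2}}{2}$)
$b{\left(M,c \right)} = \left(6 + M\right) \left(M + c\right)$
$d{\left(K,u \right)} = \frac{2}{-2 + u K^{2}}$ ($d{\left(K,u \right)} = \frac{2}{-2 + u K K} = \frac{2}{-2 + K u K} = \frac{2}{-2 + u K^{2}}$)
$g{\left(t,z \right)} = \frac{25}{2}$ ($g{\left(t,z \right)} = \frac{5^{2}}{2} = \frac{1}{2} \cdot 25 = \frac{25}{2}$)
$g{\left(b{\left(3,2 \right)},d{\left(5,1 \right)} \right)} - -326 = \frac{25}{2} - -326 = \frac{25}{2} + 326 = \frac{677}{2}$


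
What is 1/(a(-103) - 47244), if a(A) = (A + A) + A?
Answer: -1/47553 ≈ -2.1029e-5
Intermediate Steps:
a(A) = 3*A (a(A) = 2*A + A = 3*A)
1/(a(-103) - 47244) = 1/(3*(-103) - 47244) = 1/(-309 - 47244) = 1/(-47553) = -1/47553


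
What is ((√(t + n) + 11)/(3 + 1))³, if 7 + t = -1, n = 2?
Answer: (11 + I*√6)³/64 ≈ 17.703 + 13.664*I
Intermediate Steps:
t = -8 (t = -7 - 1 = -8)
((√(t + n) + 11)/(3 + 1))³ = ((√(-8 + 2) + 11)/(3 + 1))³ = ((√(-6) + 11)/4)³ = ((I*√6 + 11)*(¼))³ = ((11 + I*√6)*(¼))³ = (11/4 + I*√6/4)³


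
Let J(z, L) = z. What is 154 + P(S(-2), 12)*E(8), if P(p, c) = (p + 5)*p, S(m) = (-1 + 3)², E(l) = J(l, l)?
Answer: 442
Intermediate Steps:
E(l) = l
S(m) = 4 (S(m) = 2² = 4)
P(p, c) = p*(5 + p) (P(p, c) = (5 + p)*p = p*(5 + p))
154 + P(S(-2), 12)*E(8) = 154 + (4*(5 + 4))*8 = 154 + (4*9)*8 = 154 + 36*8 = 154 + 288 = 442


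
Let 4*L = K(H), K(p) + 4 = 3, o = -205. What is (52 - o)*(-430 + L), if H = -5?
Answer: -442297/4 ≈ -1.1057e+5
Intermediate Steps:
K(p) = -1 (K(p) = -4 + 3 = -1)
L = -¼ (L = (¼)*(-1) = -¼ ≈ -0.25000)
(52 - o)*(-430 + L) = (52 - 1*(-205))*(-430 - ¼) = (52 + 205)*(-1721/4) = 257*(-1721/4) = -442297/4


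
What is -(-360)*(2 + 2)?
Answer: 1440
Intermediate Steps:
-(-360)*(2 + 2) = -(-360)*4 = -90*(-16) = 1440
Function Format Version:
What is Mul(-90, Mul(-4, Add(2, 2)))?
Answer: 1440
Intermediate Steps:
Mul(-90, Mul(-4, Add(2, 2))) = Mul(-90, Mul(-4, 4)) = Mul(-90, -16) = 1440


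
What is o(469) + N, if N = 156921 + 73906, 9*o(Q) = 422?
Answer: 2077865/9 ≈ 2.3087e+5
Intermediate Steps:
o(Q) = 422/9 (o(Q) = (⅑)*422 = 422/9)
N = 230827
o(469) + N = 422/9 + 230827 = 2077865/9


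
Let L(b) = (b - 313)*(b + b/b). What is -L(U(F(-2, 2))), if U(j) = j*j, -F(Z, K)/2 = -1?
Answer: 1545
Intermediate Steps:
F(Z, K) = 2 (F(Z, K) = -2*(-1) = 2)
U(j) = j**2
L(b) = (1 + b)*(-313 + b) (L(b) = (-313 + b)*(b + 1) = (-313 + b)*(1 + b) = (1 + b)*(-313 + b))
-L(U(F(-2, 2))) = -(-313 + (2**2)**2 - 312*2**2) = -(-313 + 4**2 - 312*4) = -(-313 + 16 - 1248) = -1*(-1545) = 1545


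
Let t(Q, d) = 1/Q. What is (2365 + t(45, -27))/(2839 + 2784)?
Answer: 106426/253035 ≈ 0.42060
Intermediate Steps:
(2365 + t(45, -27))/(2839 + 2784) = (2365 + 1/45)/(2839 + 2784) = (2365 + 1/45)/5623 = (106426/45)*(1/5623) = 106426/253035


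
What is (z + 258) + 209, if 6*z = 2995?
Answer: 5797/6 ≈ 966.17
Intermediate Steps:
z = 2995/6 (z = (1/6)*2995 = 2995/6 ≈ 499.17)
(z + 258) + 209 = (2995/6 + 258) + 209 = 4543/6 + 209 = 5797/6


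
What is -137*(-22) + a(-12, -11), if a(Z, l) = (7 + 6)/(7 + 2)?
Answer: 27139/9 ≈ 3015.4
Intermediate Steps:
a(Z, l) = 13/9
-137*(-22) + a(-12, -11) = -137*(-22) + 13/9 = 3014 + 13/9 = 27139/9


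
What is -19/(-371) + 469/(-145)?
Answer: -171244/53795 ≈ -3.1833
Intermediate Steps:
-19/(-371) + 469/(-145) = -19*(-1/371) + 469*(-1/145) = 19/371 - 469/145 = -171244/53795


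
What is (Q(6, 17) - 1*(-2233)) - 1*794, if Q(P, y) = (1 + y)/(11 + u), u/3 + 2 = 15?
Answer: 35984/25 ≈ 1439.4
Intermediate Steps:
u = 39 (u = -6 + 3*15 = -6 + 45 = 39)
Q(P, y) = 1/50 + y/50 (Q(P, y) = (1 + y)/(11 + 39) = (1 + y)/50 = (1 + y)*(1/50) = 1/50 + y/50)
(Q(6, 17) - 1*(-2233)) - 1*794 = ((1/50 + (1/50)*17) - 1*(-2233)) - 1*794 = ((1/50 + 17/50) + 2233) - 794 = (9/25 + 2233) - 794 = 55834/25 - 794 = 35984/25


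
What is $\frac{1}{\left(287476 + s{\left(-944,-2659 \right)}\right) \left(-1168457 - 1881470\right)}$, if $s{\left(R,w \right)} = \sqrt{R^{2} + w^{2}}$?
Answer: $- \frac{287476}{252029159617241393} + \frac{\sqrt{7961417}}{252029159617241393} \approx -1.1295 \cdot 10^{-12}$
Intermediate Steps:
$\frac{1}{\left(287476 + s{\left(-944,-2659 \right)}\right) \left(-1168457 - 1881470\right)} = \frac{1}{\left(287476 + \sqrt{\left(-944\right)^{2} + \left(-2659\right)^{2}}\right) \left(-1168457 - 1881470\right)} = \frac{1}{\left(287476 + \sqrt{891136 + 7070281}\right) \left(-3049927\right)} = \frac{1}{287476 + \sqrt{7961417}} \left(- \frac{1}{3049927}\right) = - \frac{1}{3049927 \left(287476 + \sqrt{7961417}\right)}$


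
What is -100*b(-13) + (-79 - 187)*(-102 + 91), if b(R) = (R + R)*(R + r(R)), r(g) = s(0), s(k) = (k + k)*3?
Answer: -30874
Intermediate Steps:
s(k) = 6*k (s(k) = (2*k)*3 = 6*k)
r(g) = 0 (r(g) = 6*0 = 0)
b(R) = 2*R² (b(R) = (R + R)*(R + 0) = (2*R)*R = 2*R²)
-100*b(-13) + (-79 - 187)*(-102 + 91) = -200*(-13)² + (-79 - 187)*(-102 + 91) = -200*169 - 266*(-11) = -100*338 + 2926 = -33800 + 2926 = -30874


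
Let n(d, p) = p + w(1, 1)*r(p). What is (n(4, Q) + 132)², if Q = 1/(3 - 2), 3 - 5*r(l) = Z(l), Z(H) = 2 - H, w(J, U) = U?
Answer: 444889/25 ≈ 17796.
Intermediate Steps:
r(l) = ⅕ + l/5 (r(l) = ⅗ - (2 - l)/5 = ⅗ + (-⅖ + l/5) = ⅕ + l/5)
Q = 1 (Q = 1/1 = 1)
n(d, p) = ⅕ + 6*p/5 (n(d, p) = p + 1*(⅕ + p/5) = p + (⅕ + p/5) = ⅕ + 6*p/5)
(n(4, Q) + 132)² = ((⅕ + (6/5)*1) + 132)² = ((⅕ + 6/5) + 132)² = (7/5 + 132)² = (667/5)² = 444889/25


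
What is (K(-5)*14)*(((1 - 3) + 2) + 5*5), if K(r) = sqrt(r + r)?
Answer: 350*I*sqrt(10) ≈ 1106.8*I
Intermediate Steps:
K(r) = sqrt(2)*sqrt(r) (K(r) = sqrt(2*r) = sqrt(2)*sqrt(r))
(K(-5)*14)*(((1 - 3) + 2) + 5*5) = ((sqrt(2)*sqrt(-5))*14)*(((1 - 3) + 2) + 5*5) = ((sqrt(2)*(I*sqrt(5)))*14)*((-2 + 2) + 25) = ((I*sqrt(10))*14)*(0 + 25) = (14*I*sqrt(10))*25 = 350*I*sqrt(10)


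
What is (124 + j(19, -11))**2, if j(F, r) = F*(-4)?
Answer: 2304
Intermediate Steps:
j(F, r) = -4*F
(124 + j(19, -11))**2 = (124 - 4*19)**2 = (124 - 76)**2 = 48**2 = 2304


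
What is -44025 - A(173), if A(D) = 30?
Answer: -44055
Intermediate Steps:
-44025 - A(173) = -44025 - 1*30 = -44025 - 30 = -44055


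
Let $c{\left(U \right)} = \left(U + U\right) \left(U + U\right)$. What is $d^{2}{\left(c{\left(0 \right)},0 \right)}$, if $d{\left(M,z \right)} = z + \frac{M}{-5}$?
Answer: $0$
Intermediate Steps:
$c{\left(U \right)} = 4 U^{2}$ ($c{\left(U \right)} = 2 U 2 U = 4 U^{2}$)
$d{\left(M,z \right)} = z - \frac{M}{5}$ ($d{\left(M,z \right)} = z + M \left(- \frac{1}{5}\right) = z - \frac{M}{5}$)
$d^{2}{\left(c{\left(0 \right)},0 \right)} = \left(0 - \frac{4 \cdot 0^{2}}{5}\right)^{2} = \left(0 - \frac{4 \cdot 0}{5}\right)^{2} = \left(0 - 0\right)^{2} = \left(0 + 0\right)^{2} = 0^{2} = 0$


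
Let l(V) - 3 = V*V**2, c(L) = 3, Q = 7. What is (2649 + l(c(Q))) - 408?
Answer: 2271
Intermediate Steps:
l(V) = 3 + V**3 (l(V) = 3 + V*V**2 = 3 + V**3)
(2649 + l(c(Q))) - 408 = (2649 + (3 + 3**3)) - 408 = (2649 + (3 + 27)) - 408 = (2649 + 30) - 408 = 2679 - 408 = 2271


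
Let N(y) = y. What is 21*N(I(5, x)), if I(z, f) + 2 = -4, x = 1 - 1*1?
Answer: -126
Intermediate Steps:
x = 0 (x = 1 - 1 = 0)
I(z, f) = -6 (I(z, f) = -2 - 4 = -6)
21*N(I(5, x)) = 21*(-6) = -126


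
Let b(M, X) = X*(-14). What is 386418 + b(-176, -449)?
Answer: 392704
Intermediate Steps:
b(M, X) = -14*X
386418 + b(-176, -449) = 386418 - 14*(-449) = 386418 + 6286 = 392704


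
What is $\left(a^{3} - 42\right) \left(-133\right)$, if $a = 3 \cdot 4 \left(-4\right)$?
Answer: $14714322$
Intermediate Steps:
$a = -48$ ($a = 12 \left(-4\right) = -48$)
$\left(a^{3} - 42\right) \left(-133\right) = \left(\left(-48\right)^{3} - 42\right) \left(-133\right) = \left(-110592 - 42\right) \left(-133\right) = \left(-110634\right) \left(-133\right) = 14714322$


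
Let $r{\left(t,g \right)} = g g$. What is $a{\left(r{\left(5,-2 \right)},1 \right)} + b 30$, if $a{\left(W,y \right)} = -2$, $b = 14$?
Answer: $418$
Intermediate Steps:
$r{\left(t,g \right)} = g^{2}$
$a{\left(r{\left(5,-2 \right)},1 \right)} + b 30 = -2 + 14 \cdot 30 = -2 + 420 = 418$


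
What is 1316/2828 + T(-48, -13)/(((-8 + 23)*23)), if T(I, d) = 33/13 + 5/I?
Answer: 10271579/21743280 ≈ 0.47240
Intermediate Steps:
T(I, d) = 33/13 + 5/I (T(I, d) = 33*(1/13) + 5/I = 33/13 + 5/I)
1316/2828 + T(-48, -13)/(((-8 + 23)*23)) = 1316/2828 + (33/13 + 5/(-48))/(((-8 + 23)*23)) = 1316*(1/2828) + (33/13 + 5*(-1/48))/((15*23)) = 47/101 + (33/13 - 5/48)/345 = 47/101 + (1519/624)*(1/345) = 47/101 + 1519/215280 = 10271579/21743280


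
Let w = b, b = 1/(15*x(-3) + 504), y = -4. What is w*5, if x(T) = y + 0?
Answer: 5/444 ≈ 0.011261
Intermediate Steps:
x(T) = -4 (x(T) = -4 + 0 = -4)
b = 1/444 (b = 1/(15*(-4) + 504) = 1/(-60 + 504) = 1/444 ≈ 0.0022523)
w = 1/444 ≈ 0.0022523
w*5 = (1/444)*5 = 5/444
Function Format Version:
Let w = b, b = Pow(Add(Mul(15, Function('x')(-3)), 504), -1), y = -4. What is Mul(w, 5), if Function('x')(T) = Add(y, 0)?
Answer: Rational(5, 444) ≈ 0.011261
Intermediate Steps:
Function('x')(T) = -4 (Function('x')(T) = Add(-4, 0) = -4)
b = Rational(1, 444) (b = Pow(Add(Mul(15, -4), 504), -1) = Pow(Add(-60, 504), -1) = Pow(444, -1) = Rational(1, 444) ≈ 0.0022523)
w = Rational(1, 444) ≈ 0.0022523
Mul(w, 5) = Mul(Rational(1, 444), 5) = Rational(5, 444)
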